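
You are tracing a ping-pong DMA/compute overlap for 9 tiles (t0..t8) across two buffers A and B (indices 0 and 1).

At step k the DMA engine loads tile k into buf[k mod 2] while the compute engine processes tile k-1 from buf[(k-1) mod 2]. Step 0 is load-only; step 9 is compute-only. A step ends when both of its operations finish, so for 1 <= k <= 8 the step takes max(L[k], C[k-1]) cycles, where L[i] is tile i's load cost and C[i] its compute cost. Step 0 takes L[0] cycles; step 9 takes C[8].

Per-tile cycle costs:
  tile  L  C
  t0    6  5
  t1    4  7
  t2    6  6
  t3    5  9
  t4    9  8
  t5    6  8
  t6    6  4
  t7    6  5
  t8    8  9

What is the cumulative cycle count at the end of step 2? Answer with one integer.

end_cycle[2] = 18

[0] DMA t0→A (6c) ∥ CU idle ⇒ 6c, clock 6
[1] DMA t1→B (4c) ∥ CU A:t0 (5c) ⇒ 5c, clock 11
[2] DMA t2→A (6c) ∥ CU B:t1 (7c) ⇒ 7c, clock 18
[3] DMA t3→B (5c) ∥ CU A:t2 (6c) ⇒ 6c, clock 24
[4] DMA t4→A (9c) ∥ CU B:t3 (9c) ⇒ 9c, clock 33
[5] DMA t5→B (6c) ∥ CU A:t4 (8c) ⇒ 8c, clock 41
[6] DMA t6→A (6c) ∥ CU B:t5 (8c) ⇒ 8c, clock 49
[7] DMA t7→B (6c) ∥ CU A:t6 (4c) ⇒ 6c, clock 55
[8] DMA t8→A (8c) ∥ CU B:t7 (5c) ⇒ 8c, clock 63
[9] DMA idle ∥ CU A:t8 (9c) ⇒ 9c, clock 72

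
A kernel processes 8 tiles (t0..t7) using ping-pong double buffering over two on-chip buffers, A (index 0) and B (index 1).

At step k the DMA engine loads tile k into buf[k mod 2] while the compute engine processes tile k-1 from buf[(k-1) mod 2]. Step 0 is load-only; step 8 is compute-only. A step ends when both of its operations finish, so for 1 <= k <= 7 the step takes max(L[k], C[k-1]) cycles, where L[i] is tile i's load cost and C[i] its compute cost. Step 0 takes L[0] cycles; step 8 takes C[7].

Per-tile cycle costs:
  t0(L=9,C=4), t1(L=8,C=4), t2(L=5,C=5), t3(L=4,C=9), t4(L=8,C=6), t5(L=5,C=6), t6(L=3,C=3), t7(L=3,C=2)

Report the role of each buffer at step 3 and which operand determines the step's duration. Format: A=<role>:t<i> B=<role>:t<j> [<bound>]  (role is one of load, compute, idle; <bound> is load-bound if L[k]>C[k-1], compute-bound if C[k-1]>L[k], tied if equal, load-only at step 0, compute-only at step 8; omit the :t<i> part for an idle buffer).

k=0 load=t0/9c comp=- wait=9 total=9
k=1 load=t1/8c comp=t0/4c wait=8 total=17
k=2 load=t2/5c comp=t1/4c wait=5 total=22
k=3 load=t3/4c comp=t2/5c wait=5 total=27
k=4 load=t4/8c comp=t3/9c wait=9 total=36
k=5 load=t5/5c comp=t4/6c wait=6 total=42
k=6 load=t6/3c comp=t5/6c wait=6 total=48
k=7 load=t7/3c comp=t6/3c wait=3 total=51
k=8 load=- comp=t7/2c wait=2 total=53

step 3: A=compute:t2 B=load:t3 [compute-bound]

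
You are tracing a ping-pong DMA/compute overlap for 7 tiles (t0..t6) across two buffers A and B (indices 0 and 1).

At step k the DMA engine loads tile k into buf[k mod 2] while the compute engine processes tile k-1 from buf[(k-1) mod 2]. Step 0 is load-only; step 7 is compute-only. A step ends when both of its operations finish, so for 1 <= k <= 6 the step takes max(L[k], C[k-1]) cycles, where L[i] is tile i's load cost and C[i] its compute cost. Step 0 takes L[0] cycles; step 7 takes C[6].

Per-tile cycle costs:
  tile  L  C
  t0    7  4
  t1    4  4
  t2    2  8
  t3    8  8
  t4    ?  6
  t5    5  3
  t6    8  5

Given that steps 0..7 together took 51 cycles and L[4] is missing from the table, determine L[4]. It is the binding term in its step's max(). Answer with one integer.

L[4] = 9

step 0 = dur = L[0]=7 = 7
step 1 = dur = max(L[1]=4, C[0]=4) = 4
step 2 = dur = max(L[2]=2, C[1]=4) = 4
step 3 = dur = max(L[3]=8, C[2]=8) = 8
step 4 = dur = max(L[4]=?, C[3]=8) = L[4]  (unknown; binding)
step 5 = dur = max(L[5]=5, C[4]=6) = 6
step 6 = dur = max(L[6]=8, C[5]=3) = 8
step 7 = dur = C[6]=5 = 5
sum of known step durations = 42
dur[4] = total - known = 51 - 42 = 9
L[4] is the binding max in step 4, so L[4] = dur[4] = 9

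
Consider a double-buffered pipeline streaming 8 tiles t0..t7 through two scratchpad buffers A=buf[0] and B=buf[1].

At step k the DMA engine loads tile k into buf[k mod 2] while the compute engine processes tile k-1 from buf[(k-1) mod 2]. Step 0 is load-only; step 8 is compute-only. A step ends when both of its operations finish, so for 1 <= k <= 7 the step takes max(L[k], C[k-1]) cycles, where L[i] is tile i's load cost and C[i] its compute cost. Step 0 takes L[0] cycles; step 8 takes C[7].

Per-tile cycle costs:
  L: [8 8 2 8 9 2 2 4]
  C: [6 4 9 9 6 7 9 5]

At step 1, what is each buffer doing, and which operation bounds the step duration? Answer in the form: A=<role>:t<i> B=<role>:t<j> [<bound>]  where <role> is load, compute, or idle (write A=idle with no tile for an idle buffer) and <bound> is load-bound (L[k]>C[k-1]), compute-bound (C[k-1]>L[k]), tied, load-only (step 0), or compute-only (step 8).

step 1: A=compute:t0 B=load:t1 [load-bound]

step 0: L[0]=8 → dur=8, Σ=8 | A=load:t0 B=idle [load-only]
step 1: L[1]=8 C[0]=6 → dur=8, Σ=16 | A=compute:t0 B=load:t1 [load-bound]
step 2: L[2]=2 C[1]=4 → dur=4, Σ=20 | A=load:t2 B=compute:t1 [compute-bound]
step 3: L[3]=8 C[2]=9 → dur=9, Σ=29 | A=compute:t2 B=load:t3 [compute-bound]
step 4: L[4]=9 C[3]=9 → dur=9, Σ=38 | A=load:t4 B=compute:t3 [tied]
step 5: L[5]=2 C[4]=6 → dur=6, Σ=44 | A=compute:t4 B=load:t5 [compute-bound]
step 6: L[6]=2 C[5]=7 → dur=7, Σ=51 | A=load:t6 B=compute:t5 [compute-bound]
step 7: L[7]=4 C[6]=9 → dur=9, Σ=60 | A=compute:t6 B=load:t7 [compute-bound]
step 8: C[7]=5 → dur=5, Σ=65 | A=idle B=compute:t7 [compute-only]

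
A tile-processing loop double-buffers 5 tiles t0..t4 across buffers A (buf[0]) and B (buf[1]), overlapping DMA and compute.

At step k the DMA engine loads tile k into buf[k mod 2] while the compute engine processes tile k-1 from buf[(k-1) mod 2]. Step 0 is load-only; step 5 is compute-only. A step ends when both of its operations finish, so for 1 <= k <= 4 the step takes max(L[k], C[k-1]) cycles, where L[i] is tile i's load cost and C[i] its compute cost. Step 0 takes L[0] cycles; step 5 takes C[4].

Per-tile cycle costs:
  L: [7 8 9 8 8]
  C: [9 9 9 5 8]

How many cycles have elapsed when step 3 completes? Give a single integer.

end_cycle[3] = 34

step 0: L[0]=7 → dur=7, Σ=7 | A=load:t0 B=idle [load-only]
step 1: L[1]=8 C[0]=9 → dur=9, Σ=16 | A=compute:t0 B=load:t1 [compute-bound]
step 2: L[2]=9 C[1]=9 → dur=9, Σ=25 | A=load:t2 B=compute:t1 [tied]
step 3: L[3]=8 C[2]=9 → dur=9, Σ=34 | A=compute:t2 B=load:t3 [compute-bound]
step 4: L[4]=8 C[3]=5 → dur=8, Σ=42 | A=load:t4 B=compute:t3 [load-bound]
step 5: C[4]=8 → dur=8, Σ=50 | A=compute:t4 B=idle [compute-only]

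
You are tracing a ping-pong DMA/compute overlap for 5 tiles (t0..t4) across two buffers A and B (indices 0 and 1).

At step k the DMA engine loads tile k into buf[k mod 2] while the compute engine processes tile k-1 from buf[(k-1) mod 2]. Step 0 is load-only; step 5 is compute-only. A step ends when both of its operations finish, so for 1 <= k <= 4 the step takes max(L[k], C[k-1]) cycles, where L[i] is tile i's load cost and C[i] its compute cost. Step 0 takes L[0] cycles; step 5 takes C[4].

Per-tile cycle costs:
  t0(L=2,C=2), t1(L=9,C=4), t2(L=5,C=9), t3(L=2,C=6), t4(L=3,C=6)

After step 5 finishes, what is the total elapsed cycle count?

end_cycle[5] = 37

k=0 load=t0/2c comp=- wait=2 total=2
k=1 load=t1/9c comp=t0/2c wait=9 total=11
k=2 load=t2/5c comp=t1/4c wait=5 total=16
k=3 load=t3/2c comp=t2/9c wait=9 total=25
k=4 load=t4/3c comp=t3/6c wait=6 total=31
k=5 load=- comp=t4/6c wait=6 total=37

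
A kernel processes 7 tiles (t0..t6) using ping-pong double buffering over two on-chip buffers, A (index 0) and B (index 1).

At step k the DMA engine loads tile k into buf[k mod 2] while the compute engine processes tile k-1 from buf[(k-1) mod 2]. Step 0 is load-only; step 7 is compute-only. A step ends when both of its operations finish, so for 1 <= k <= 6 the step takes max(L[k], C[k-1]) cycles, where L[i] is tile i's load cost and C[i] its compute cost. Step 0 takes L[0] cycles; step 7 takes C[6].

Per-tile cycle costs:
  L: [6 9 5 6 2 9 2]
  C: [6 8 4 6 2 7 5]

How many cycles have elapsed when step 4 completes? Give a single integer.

end_cycle[4] = 35

[0] DMA t0→A (6c) ∥ CU idle ⇒ 6c, clock 6
[1] DMA t1→B (9c) ∥ CU A:t0 (6c) ⇒ 9c, clock 15
[2] DMA t2→A (5c) ∥ CU B:t1 (8c) ⇒ 8c, clock 23
[3] DMA t3→B (6c) ∥ CU A:t2 (4c) ⇒ 6c, clock 29
[4] DMA t4→A (2c) ∥ CU B:t3 (6c) ⇒ 6c, clock 35
[5] DMA t5→B (9c) ∥ CU A:t4 (2c) ⇒ 9c, clock 44
[6] DMA t6→A (2c) ∥ CU B:t5 (7c) ⇒ 7c, clock 51
[7] DMA idle ∥ CU A:t6 (5c) ⇒ 5c, clock 56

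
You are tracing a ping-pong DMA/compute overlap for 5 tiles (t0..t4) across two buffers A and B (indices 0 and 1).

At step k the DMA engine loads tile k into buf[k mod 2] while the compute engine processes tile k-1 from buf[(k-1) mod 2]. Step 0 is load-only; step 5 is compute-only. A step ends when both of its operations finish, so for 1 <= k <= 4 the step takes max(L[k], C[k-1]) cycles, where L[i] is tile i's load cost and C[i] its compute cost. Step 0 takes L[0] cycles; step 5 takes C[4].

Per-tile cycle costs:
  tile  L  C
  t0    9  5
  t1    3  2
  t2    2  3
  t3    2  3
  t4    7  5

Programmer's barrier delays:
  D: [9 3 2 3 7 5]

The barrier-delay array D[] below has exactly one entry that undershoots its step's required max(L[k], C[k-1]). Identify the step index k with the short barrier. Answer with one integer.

step 0: need L[0]=9 = 9; D[0]=9 ok
step 1: need max(L[1]=3,C[0]=5) = 5; D[1]=3 SHORT
step 2: need max(L[2]=2,C[1]=2) = 2; D[2]=2 ok
step 3: need max(L[3]=2,C[2]=3) = 3; D[3]=3 ok
step 4: need max(L[4]=7,C[3]=3) = 7; D[4]=7 ok
step 5: need C[4]=5 = 5; D[5]=5 ok

hazard at step 1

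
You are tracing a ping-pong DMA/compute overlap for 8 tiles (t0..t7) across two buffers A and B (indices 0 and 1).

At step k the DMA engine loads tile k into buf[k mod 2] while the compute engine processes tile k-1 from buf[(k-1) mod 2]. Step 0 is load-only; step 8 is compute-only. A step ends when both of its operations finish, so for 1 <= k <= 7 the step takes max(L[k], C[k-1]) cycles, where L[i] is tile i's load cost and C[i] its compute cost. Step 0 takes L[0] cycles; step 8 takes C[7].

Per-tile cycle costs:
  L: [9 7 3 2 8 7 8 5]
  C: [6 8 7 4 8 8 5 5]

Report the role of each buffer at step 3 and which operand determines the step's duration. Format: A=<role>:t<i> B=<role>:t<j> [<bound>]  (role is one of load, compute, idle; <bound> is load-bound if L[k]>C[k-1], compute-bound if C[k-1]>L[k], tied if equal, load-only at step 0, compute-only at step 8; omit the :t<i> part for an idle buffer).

step 3: A=compute:t2 B=load:t3 [compute-bound]

k=0 load=t0/9c comp=- wait=9 total=9
k=1 load=t1/7c comp=t0/6c wait=7 total=16
k=2 load=t2/3c comp=t1/8c wait=8 total=24
k=3 load=t3/2c comp=t2/7c wait=7 total=31
k=4 load=t4/8c comp=t3/4c wait=8 total=39
k=5 load=t5/7c comp=t4/8c wait=8 total=47
k=6 load=t6/8c comp=t5/8c wait=8 total=55
k=7 load=t7/5c comp=t6/5c wait=5 total=60
k=8 load=- comp=t7/5c wait=5 total=65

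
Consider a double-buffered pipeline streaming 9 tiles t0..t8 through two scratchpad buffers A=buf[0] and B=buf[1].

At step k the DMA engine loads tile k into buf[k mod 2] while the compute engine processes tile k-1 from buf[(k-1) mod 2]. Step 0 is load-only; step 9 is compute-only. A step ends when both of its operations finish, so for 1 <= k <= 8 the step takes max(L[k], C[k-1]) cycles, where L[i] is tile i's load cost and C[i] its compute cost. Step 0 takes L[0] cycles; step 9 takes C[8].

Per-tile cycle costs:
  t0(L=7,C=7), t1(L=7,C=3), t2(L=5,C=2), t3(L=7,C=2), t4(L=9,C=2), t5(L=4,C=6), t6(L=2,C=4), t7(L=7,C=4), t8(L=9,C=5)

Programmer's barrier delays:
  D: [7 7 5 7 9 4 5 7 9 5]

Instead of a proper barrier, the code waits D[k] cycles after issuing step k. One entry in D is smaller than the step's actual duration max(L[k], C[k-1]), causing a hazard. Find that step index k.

hazard at step 6

k=0 barrier L[0]=7→7c, D[0]=7 ok
k=1 barrier max(L[1]=7,C[0]=7)→7c, D[1]=7 ok
k=2 barrier max(L[2]=5,C[1]=3)→5c, D[2]=5 ok
k=3 barrier max(L[3]=7,C[2]=2)→7c, D[3]=7 ok
k=4 barrier max(L[4]=9,C[3]=2)→9c, D[4]=9 ok
k=5 barrier max(L[5]=4,C[4]=2)→4c, D[5]=4 ok
k=6 barrier max(L[6]=2,C[5]=6)→6c, D[6]=5 SHORT
k=7 barrier max(L[7]=7,C[6]=4)→7c, D[7]=7 ok
k=8 barrier max(L[8]=9,C[7]=4)→9c, D[8]=9 ok
k=9 barrier C[8]=5→5c, D[9]=5 ok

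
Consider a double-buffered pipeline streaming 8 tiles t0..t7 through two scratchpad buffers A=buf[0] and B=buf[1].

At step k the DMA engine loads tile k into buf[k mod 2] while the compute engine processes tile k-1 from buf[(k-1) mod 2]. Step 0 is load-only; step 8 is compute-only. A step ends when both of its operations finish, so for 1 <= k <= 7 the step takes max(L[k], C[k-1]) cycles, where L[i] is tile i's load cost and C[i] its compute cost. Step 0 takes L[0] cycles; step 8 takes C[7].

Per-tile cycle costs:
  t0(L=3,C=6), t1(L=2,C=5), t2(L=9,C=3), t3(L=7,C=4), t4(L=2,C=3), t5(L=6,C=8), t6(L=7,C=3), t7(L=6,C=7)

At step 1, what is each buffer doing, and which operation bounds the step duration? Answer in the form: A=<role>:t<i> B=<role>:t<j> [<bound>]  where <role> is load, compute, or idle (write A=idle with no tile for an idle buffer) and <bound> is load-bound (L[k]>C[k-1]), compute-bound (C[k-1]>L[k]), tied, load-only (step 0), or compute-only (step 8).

step 0: L[0]=3 → dur=3, Σ=3 | A=load:t0 B=idle [load-only]
step 1: L[1]=2 C[0]=6 → dur=6, Σ=9 | A=compute:t0 B=load:t1 [compute-bound]
step 2: L[2]=9 C[1]=5 → dur=9, Σ=18 | A=load:t2 B=compute:t1 [load-bound]
step 3: L[3]=7 C[2]=3 → dur=7, Σ=25 | A=compute:t2 B=load:t3 [load-bound]
step 4: L[4]=2 C[3]=4 → dur=4, Σ=29 | A=load:t4 B=compute:t3 [compute-bound]
step 5: L[5]=6 C[4]=3 → dur=6, Σ=35 | A=compute:t4 B=load:t5 [load-bound]
step 6: L[6]=7 C[5]=8 → dur=8, Σ=43 | A=load:t6 B=compute:t5 [compute-bound]
step 7: L[7]=6 C[6]=3 → dur=6, Σ=49 | A=compute:t6 B=load:t7 [load-bound]
step 8: C[7]=7 → dur=7, Σ=56 | A=idle B=compute:t7 [compute-only]

step 1: A=compute:t0 B=load:t1 [compute-bound]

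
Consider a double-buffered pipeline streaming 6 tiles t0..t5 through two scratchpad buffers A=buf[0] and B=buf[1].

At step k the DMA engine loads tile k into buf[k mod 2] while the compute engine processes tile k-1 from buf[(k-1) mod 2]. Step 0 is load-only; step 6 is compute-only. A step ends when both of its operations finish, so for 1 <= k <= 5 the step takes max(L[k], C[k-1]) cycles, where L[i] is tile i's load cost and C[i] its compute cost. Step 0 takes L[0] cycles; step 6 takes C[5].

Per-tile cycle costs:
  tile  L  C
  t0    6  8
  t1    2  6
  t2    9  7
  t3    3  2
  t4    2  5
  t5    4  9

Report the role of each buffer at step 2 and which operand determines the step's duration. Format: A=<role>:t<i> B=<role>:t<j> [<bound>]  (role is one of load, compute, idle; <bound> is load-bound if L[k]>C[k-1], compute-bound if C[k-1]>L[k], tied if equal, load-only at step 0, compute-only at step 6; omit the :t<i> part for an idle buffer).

step 2: A=load:t2 B=compute:t1 [load-bound]

  0. 6=6c; end=6; A:t0 B:-
  1. max(2,8)=8c; end=14; A:t0 B:t1
  2. max(9,6)=9c; end=23; A:t2 B:t1
  3. max(3,7)=7c; end=30; A:t2 B:t3
  4. max(2,2)=2c; end=32; A:t4 B:t3
  5. max(4,5)=5c; end=37; A:t4 B:t5
  6. 9=9c; end=46; A:t4 B:t5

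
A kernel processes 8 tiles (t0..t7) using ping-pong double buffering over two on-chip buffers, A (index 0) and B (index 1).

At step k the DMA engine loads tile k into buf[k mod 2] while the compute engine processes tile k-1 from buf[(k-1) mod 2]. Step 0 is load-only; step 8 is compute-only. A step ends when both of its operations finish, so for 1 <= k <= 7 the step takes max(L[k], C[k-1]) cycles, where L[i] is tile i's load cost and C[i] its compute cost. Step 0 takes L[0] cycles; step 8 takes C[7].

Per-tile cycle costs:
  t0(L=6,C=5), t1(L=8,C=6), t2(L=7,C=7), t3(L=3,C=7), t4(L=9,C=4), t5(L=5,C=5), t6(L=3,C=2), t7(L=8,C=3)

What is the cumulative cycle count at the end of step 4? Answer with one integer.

step 0: L[0]=6 → dur=6, Σ=6 | A=load:t0 B=idle [load-only]
step 1: L[1]=8 C[0]=5 → dur=8, Σ=14 | A=compute:t0 B=load:t1 [load-bound]
step 2: L[2]=7 C[1]=6 → dur=7, Σ=21 | A=load:t2 B=compute:t1 [load-bound]
step 3: L[3]=3 C[2]=7 → dur=7, Σ=28 | A=compute:t2 B=load:t3 [compute-bound]
step 4: L[4]=9 C[3]=7 → dur=9, Σ=37 | A=load:t4 B=compute:t3 [load-bound]
step 5: L[5]=5 C[4]=4 → dur=5, Σ=42 | A=compute:t4 B=load:t5 [load-bound]
step 6: L[6]=3 C[5]=5 → dur=5, Σ=47 | A=load:t6 B=compute:t5 [compute-bound]
step 7: L[7]=8 C[6]=2 → dur=8, Σ=55 | A=compute:t6 B=load:t7 [load-bound]
step 8: C[7]=3 → dur=3, Σ=58 | A=idle B=compute:t7 [compute-only]

end_cycle[4] = 37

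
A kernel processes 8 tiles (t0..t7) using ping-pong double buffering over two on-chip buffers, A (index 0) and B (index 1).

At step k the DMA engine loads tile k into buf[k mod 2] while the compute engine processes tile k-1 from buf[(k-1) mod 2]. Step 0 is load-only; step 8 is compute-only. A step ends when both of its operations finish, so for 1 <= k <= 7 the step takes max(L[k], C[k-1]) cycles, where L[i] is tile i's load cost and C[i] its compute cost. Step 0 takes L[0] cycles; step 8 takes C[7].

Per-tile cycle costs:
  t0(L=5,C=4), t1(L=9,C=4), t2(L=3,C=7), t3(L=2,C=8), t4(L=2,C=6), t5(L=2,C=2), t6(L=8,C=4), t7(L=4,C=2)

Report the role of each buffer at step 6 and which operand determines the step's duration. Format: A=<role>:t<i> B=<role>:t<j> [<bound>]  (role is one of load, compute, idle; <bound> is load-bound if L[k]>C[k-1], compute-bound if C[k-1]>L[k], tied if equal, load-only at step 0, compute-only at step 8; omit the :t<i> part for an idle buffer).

step 0: L[0]=5 → dur=5, Σ=5 | A=load:t0 B=idle [load-only]
step 1: L[1]=9 C[0]=4 → dur=9, Σ=14 | A=compute:t0 B=load:t1 [load-bound]
step 2: L[2]=3 C[1]=4 → dur=4, Σ=18 | A=load:t2 B=compute:t1 [compute-bound]
step 3: L[3]=2 C[2]=7 → dur=7, Σ=25 | A=compute:t2 B=load:t3 [compute-bound]
step 4: L[4]=2 C[3]=8 → dur=8, Σ=33 | A=load:t4 B=compute:t3 [compute-bound]
step 5: L[5]=2 C[4]=6 → dur=6, Σ=39 | A=compute:t4 B=load:t5 [compute-bound]
step 6: L[6]=8 C[5]=2 → dur=8, Σ=47 | A=load:t6 B=compute:t5 [load-bound]
step 7: L[7]=4 C[6]=4 → dur=4, Σ=51 | A=compute:t6 B=load:t7 [tied]
step 8: C[7]=2 → dur=2, Σ=53 | A=idle B=compute:t7 [compute-only]

step 6: A=load:t6 B=compute:t5 [load-bound]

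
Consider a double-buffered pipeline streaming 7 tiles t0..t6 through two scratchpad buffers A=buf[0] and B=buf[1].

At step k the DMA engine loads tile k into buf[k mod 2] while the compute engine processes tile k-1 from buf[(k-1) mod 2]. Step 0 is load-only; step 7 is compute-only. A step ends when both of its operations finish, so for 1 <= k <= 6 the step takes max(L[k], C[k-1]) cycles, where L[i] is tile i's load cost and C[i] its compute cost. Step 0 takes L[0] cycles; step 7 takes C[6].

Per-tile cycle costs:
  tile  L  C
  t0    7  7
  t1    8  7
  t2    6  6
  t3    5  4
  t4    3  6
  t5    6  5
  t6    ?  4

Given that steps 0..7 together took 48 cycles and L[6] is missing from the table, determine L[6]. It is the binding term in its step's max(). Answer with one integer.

L[6] = 6

step 0 = dur = L[0]=7 = 7
step 1 = dur = max(L[1]=8, C[0]=7) = 8
step 2 = dur = max(L[2]=6, C[1]=7) = 7
step 3 = dur = max(L[3]=5, C[2]=6) = 6
step 4 = dur = max(L[4]=3, C[3]=4) = 4
step 5 = dur = max(L[5]=6, C[4]=6) = 6
step 6 = dur = max(L[6]=?, C[5]=5) = L[6]  (unknown; binding)
step 7 = dur = C[6]=4 = 4
sum of known step durations = 42
dur[6] = total - known = 48 - 42 = 6
L[6] is the binding max in step 6, so L[6] = dur[6] = 6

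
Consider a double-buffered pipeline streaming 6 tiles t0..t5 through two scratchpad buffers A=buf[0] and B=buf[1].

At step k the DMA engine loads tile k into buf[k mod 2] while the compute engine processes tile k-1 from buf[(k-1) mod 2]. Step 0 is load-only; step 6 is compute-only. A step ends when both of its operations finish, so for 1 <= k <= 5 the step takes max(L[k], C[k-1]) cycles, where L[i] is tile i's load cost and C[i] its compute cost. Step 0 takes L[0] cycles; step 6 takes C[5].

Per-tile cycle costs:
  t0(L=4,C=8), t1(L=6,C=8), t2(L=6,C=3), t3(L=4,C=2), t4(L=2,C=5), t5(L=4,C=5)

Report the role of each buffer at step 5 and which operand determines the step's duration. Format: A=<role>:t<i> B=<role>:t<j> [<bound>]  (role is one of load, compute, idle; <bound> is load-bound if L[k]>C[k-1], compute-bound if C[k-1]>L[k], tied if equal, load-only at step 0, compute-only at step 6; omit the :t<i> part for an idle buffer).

k=0 load=t0/4c comp=- wait=4 total=4
k=1 load=t1/6c comp=t0/8c wait=8 total=12
k=2 load=t2/6c comp=t1/8c wait=8 total=20
k=3 load=t3/4c comp=t2/3c wait=4 total=24
k=4 load=t4/2c comp=t3/2c wait=2 total=26
k=5 load=t5/4c comp=t4/5c wait=5 total=31
k=6 load=- comp=t5/5c wait=5 total=36

step 5: A=compute:t4 B=load:t5 [compute-bound]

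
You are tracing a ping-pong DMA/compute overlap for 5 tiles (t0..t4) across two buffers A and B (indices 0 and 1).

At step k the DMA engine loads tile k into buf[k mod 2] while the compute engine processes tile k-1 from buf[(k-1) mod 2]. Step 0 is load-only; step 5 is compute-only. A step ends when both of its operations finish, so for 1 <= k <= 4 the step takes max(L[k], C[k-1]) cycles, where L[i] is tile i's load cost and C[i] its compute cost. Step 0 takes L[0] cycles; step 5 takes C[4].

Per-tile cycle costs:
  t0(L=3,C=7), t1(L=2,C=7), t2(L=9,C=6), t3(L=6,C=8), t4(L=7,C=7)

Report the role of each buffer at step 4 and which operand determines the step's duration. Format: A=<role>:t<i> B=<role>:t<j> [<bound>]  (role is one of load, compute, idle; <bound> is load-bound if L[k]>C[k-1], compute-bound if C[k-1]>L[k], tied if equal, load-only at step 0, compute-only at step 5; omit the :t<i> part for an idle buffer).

step 0: L[0]=3 → dur=3, Σ=3 | A=load:t0 B=idle [load-only]
step 1: L[1]=2 C[0]=7 → dur=7, Σ=10 | A=compute:t0 B=load:t1 [compute-bound]
step 2: L[2]=9 C[1]=7 → dur=9, Σ=19 | A=load:t2 B=compute:t1 [load-bound]
step 3: L[3]=6 C[2]=6 → dur=6, Σ=25 | A=compute:t2 B=load:t3 [tied]
step 4: L[4]=7 C[3]=8 → dur=8, Σ=33 | A=load:t4 B=compute:t3 [compute-bound]
step 5: C[4]=7 → dur=7, Σ=40 | A=compute:t4 B=idle [compute-only]

step 4: A=load:t4 B=compute:t3 [compute-bound]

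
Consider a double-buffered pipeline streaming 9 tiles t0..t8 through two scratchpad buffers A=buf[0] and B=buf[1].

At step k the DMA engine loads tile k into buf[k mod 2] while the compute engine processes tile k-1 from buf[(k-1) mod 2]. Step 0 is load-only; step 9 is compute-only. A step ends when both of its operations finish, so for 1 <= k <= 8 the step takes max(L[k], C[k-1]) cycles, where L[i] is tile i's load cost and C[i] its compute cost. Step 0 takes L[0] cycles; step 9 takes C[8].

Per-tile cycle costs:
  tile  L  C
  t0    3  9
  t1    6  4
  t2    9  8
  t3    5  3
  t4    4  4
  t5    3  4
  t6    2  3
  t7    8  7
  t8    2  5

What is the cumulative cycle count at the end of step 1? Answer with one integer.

end_cycle[1] = 12

step 0: L[0]=3 → dur=3, Σ=3 | A=load:t0 B=idle [load-only]
step 1: L[1]=6 C[0]=9 → dur=9, Σ=12 | A=compute:t0 B=load:t1 [compute-bound]
step 2: L[2]=9 C[1]=4 → dur=9, Σ=21 | A=load:t2 B=compute:t1 [load-bound]
step 3: L[3]=5 C[2]=8 → dur=8, Σ=29 | A=compute:t2 B=load:t3 [compute-bound]
step 4: L[4]=4 C[3]=3 → dur=4, Σ=33 | A=load:t4 B=compute:t3 [load-bound]
step 5: L[5]=3 C[4]=4 → dur=4, Σ=37 | A=compute:t4 B=load:t5 [compute-bound]
step 6: L[6]=2 C[5]=4 → dur=4, Σ=41 | A=load:t6 B=compute:t5 [compute-bound]
step 7: L[7]=8 C[6]=3 → dur=8, Σ=49 | A=compute:t6 B=load:t7 [load-bound]
step 8: L[8]=2 C[7]=7 → dur=7, Σ=56 | A=load:t8 B=compute:t7 [compute-bound]
step 9: C[8]=5 → dur=5, Σ=61 | A=compute:t8 B=idle [compute-only]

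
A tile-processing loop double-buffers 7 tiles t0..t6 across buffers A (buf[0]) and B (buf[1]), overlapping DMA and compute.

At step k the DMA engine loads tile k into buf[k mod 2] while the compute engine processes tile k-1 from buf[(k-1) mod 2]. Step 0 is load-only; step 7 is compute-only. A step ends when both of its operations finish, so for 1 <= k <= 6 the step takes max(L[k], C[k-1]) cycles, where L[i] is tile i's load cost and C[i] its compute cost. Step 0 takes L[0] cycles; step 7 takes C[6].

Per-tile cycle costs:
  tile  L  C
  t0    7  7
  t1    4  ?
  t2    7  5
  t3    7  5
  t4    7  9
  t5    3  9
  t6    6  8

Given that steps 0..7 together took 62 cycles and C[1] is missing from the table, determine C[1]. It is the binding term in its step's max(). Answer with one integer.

C[1] = 8

step 0: dur = L[0]=7 = 7
step 1: dur = max(L[1]=4, C[0]=7) = 7
step 2: dur = max(L[2]=7, C[1]=?) = C[1]  (unknown; binding)
step 3: dur = max(L[3]=7, C[2]=5) = 7
step 4: dur = max(L[4]=7, C[3]=5) = 7
step 5: dur = max(L[5]=3, C[4]=9) = 9
step 6: dur = max(L[6]=6, C[5]=9) = 9
step 7: dur = C[6]=8 = 8
sum of known step durations = 54
dur[2] = total - known = 62 - 54 = 8
C[1] is the binding max in step 2, so C[1] = dur[2] = 8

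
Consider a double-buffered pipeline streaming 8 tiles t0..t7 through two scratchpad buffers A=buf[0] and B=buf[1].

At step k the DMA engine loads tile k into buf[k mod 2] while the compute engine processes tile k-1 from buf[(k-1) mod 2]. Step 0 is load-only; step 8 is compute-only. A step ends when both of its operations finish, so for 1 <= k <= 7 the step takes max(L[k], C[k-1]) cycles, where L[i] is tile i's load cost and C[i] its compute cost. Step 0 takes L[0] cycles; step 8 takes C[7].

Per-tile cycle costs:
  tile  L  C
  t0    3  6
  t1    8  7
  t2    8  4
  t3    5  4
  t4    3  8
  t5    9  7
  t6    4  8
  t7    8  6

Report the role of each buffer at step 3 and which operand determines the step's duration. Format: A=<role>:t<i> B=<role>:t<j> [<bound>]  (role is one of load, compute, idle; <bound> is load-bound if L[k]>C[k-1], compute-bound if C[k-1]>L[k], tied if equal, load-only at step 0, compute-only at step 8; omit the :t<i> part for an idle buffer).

step 3: A=compute:t2 B=load:t3 [load-bound]

k=0 load=t0/3c comp=- wait=3 total=3
k=1 load=t1/8c comp=t0/6c wait=8 total=11
k=2 load=t2/8c comp=t1/7c wait=8 total=19
k=3 load=t3/5c comp=t2/4c wait=5 total=24
k=4 load=t4/3c comp=t3/4c wait=4 total=28
k=5 load=t5/9c comp=t4/8c wait=9 total=37
k=6 load=t6/4c comp=t5/7c wait=7 total=44
k=7 load=t7/8c comp=t6/8c wait=8 total=52
k=8 load=- comp=t7/6c wait=6 total=58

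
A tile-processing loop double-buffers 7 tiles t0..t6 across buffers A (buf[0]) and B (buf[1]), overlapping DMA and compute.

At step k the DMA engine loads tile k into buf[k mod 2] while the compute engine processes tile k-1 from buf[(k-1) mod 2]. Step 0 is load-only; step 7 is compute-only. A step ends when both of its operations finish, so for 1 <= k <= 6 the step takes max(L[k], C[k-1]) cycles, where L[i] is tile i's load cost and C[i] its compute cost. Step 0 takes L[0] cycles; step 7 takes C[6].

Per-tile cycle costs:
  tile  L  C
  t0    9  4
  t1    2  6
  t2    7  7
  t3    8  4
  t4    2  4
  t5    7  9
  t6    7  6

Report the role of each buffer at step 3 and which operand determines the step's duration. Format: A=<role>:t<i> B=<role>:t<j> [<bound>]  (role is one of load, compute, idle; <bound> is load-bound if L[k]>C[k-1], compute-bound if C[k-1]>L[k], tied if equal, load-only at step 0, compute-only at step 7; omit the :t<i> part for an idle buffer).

step 3: A=compute:t2 B=load:t3 [load-bound]

[0] DMA t0→A (9c) ∥ CU idle ⇒ 9c, clock 9
[1] DMA t1→B (2c) ∥ CU A:t0 (4c) ⇒ 4c, clock 13
[2] DMA t2→A (7c) ∥ CU B:t1 (6c) ⇒ 7c, clock 20
[3] DMA t3→B (8c) ∥ CU A:t2 (7c) ⇒ 8c, clock 28
[4] DMA t4→A (2c) ∥ CU B:t3 (4c) ⇒ 4c, clock 32
[5] DMA t5→B (7c) ∥ CU A:t4 (4c) ⇒ 7c, clock 39
[6] DMA t6→A (7c) ∥ CU B:t5 (9c) ⇒ 9c, clock 48
[7] DMA idle ∥ CU A:t6 (6c) ⇒ 6c, clock 54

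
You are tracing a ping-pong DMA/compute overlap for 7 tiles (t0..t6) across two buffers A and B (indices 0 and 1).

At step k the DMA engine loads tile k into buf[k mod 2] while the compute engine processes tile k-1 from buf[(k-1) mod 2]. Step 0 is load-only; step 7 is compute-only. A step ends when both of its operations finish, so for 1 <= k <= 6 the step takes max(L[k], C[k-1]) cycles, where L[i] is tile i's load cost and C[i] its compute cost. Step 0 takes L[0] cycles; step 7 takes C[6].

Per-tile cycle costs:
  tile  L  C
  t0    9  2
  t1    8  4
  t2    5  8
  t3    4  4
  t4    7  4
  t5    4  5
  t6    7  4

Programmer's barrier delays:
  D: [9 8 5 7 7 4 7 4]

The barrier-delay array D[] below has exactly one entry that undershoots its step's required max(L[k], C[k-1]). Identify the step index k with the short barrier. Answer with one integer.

k=0 barrier L[0]=9→9c, D[0]=9 ok
k=1 barrier max(L[1]=8,C[0]=2)→8c, D[1]=8 ok
k=2 barrier max(L[2]=5,C[1]=4)→5c, D[2]=5 ok
k=3 barrier max(L[3]=4,C[2]=8)→8c, D[3]=7 SHORT
k=4 barrier max(L[4]=7,C[3]=4)→7c, D[4]=7 ok
k=5 barrier max(L[5]=4,C[4]=4)→4c, D[5]=4 ok
k=6 barrier max(L[6]=7,C[5]=5)→7c, D[6]=7 ok
k=7 barrier C[6]=4→4c, D[7]=4 ok

hazard at step 3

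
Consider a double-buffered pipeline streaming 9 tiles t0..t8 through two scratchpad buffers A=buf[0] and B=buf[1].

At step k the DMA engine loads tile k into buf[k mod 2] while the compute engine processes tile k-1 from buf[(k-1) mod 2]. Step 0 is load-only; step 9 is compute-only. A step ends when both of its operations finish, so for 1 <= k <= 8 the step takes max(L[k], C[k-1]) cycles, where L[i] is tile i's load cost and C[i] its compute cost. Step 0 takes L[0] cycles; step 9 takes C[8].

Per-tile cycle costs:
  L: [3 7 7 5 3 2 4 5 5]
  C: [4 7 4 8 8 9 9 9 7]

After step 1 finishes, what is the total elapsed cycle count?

step 0: L[0]=3 → dur=3, Σ=3 | A=load:t0 B=idle [load-only]
step 1: L[1]=7 C[0]=4 → dur=7, Σ=10 | A=compute:t0 B=load:t1 [load-bound]
step 2: L[2]=7 C[1]=7 → dur=7, Σ=17 | A=load:t2 B=compute:t1 [tied]
step 3: L[3]=5 C[2]=4 → dur=5, Σ=22 | A=compute:t2 B=load:t3 [load-bound]
step 4: L[4]=3 C[3]=8 → dur=8, Σ=30 | A=load:t4 B=compute:t3 [compute-bound]
step 5: L[5]=2 C[4]=8 → dur=8, Σ=38 | A=compute:t4 B=load:t5 [compute-bound]
step 6: L[6]=4 C[5]=9 → dur=9, Σ=47 | A=load:t6 B=compute:t5 [compute-bound]
step 7: L[7]=5 C[6]=9 → dur=9, Σ=56 | A=compute:t6 B=load:t7 [compute-bound]
step 8: L[8]=5 C[7]=9 → dur=9, Σ=65 | A=load:t8 B=compute:t7 [compute-bound]
step 9: C[8]=7 → dur=7, Σ=72 | A=compute:t8 B=idle [compute-only]

end_cycle[1] = 10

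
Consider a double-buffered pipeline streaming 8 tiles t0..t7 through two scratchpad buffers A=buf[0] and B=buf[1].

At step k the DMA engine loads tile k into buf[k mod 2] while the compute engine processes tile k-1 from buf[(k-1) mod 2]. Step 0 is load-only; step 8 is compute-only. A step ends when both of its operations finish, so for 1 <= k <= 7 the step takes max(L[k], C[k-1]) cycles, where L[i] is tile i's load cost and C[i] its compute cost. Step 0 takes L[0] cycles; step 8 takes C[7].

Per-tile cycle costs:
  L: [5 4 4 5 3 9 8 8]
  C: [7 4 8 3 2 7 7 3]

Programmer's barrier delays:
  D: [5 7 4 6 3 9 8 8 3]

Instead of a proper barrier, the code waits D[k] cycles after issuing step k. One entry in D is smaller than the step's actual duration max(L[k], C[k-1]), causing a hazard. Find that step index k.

hazard at step 3

step 0: need L[0]=5 = 5; D[0]=5 ok
step 1: need max(L[1]=4,C[0]=7) = 7; D[1]=7 ok
step 2: need max(L[2]=4,C[1]=4) = 4; D[2]=4 ok
step 3: need max(L[3]=5,C[2]=8) = 8; D[3]=6 SHORT
step 4: need max(L[4]=3,C[3]=3) = 3; D[4]=3 ok
step 5: need max(L[5]=9,C[4]=2) = 9; D[5]=9 ok
step 6: need max(L[6]=8,C[5]=7) = 8; D[6]=8 ok
step 7: need max(L[7]=8,C[6]=7) = 8; D[7]=8 ok
step 8: need C[7]=3 = 3; D[8]=3 ok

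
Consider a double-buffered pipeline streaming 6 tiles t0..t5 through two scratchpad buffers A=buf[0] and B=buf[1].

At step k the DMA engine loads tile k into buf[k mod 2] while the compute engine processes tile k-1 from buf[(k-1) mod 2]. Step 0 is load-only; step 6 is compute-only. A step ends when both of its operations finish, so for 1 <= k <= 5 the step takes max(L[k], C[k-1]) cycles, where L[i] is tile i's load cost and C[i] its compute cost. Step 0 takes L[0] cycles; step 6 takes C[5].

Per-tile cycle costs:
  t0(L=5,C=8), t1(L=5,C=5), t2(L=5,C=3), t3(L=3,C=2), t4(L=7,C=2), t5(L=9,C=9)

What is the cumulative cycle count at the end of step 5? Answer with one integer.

k=0 load=t0/5c comp=- wait=5 total=5
k=1 load=t1/5c comp=t0/8c wait=8 total=13
k=2 load=t2/5c comp=t1/5c wait=5 total=18
k=3 load=t3/3c comp=t2/3c wait=3 total=21
k=4 load=t4/7c comp=t3/2c wait=7 total=28
k=5 load=t5/9c comp=t4/2c wait=9 total=37
k=6 load=- comp=t5/9c wait=9 total=46

end_cycle[5] = 37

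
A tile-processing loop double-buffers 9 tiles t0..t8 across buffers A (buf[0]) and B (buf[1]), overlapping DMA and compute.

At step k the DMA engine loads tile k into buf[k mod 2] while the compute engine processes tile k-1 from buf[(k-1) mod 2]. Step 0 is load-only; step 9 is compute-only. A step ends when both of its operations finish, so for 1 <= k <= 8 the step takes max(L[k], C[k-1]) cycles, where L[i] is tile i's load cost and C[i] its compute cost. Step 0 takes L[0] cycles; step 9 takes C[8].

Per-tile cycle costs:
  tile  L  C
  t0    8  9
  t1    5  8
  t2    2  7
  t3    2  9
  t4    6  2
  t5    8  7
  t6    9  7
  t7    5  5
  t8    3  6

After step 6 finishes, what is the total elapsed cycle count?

end_cycle[6] = 58

  0. 8=8c; end=8; A:t0 B:-
  1. max(5,9)=9c; end=17; A:t0 B:t1
  2. max(2,8)=8c; end=25; A:t2 B:t1
  3. max(2,7)=7c; end=32; A:t2 B:t3
  4. max(6,9)=9c; end=41; A:t4 B:t3
  5. max(8,2)=8c; end=49; A:t4 B:t5
  6. max(9,7)=9c; end=58; A:t6 B:t5
  7. max(5,7)=7c; end=65; A:t6 B:t7
  8. max(3,5)=5c; end=70; A:t8 B:t7
  9. 6=6c; end=76; A:t8 B:t7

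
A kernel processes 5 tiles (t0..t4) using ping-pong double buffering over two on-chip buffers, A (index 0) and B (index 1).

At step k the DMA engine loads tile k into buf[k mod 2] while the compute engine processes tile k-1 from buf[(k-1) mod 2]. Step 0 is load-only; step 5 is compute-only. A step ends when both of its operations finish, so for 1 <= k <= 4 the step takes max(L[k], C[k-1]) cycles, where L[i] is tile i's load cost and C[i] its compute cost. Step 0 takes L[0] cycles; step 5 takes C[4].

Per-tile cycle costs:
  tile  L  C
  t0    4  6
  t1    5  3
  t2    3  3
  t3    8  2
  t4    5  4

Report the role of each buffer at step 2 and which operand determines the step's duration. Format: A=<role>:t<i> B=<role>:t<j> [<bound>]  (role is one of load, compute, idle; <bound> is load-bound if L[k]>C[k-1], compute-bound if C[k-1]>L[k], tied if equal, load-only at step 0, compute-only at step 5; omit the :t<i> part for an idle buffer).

step 2: A=load:t2 B=compute:t1 [tied]

  0. 4=4c; end=4; A:t0 B:-
  1. max(5,6)=6c; end=10; A:t0 B:t1
  2. max(3,3)=3c; end=13; A:t2 B:t1
  3. max(8,3)=8c; end=21; A:t2 B:t3
  4. max(5,2)=5c; end=26; A:t4 B:t3
  5. 4=4c; end=30; A:t4 B:t3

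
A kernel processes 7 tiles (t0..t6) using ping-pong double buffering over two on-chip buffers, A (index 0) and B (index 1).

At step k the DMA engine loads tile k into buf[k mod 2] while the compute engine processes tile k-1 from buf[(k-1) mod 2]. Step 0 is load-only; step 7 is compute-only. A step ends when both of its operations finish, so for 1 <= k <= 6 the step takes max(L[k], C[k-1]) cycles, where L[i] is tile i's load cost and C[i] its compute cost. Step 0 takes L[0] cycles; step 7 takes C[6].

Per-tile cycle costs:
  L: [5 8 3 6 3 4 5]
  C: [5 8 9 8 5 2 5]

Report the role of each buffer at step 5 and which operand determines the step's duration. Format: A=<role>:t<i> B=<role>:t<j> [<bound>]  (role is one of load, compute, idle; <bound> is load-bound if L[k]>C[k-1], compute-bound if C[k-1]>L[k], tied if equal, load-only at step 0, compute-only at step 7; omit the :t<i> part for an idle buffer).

step 5: A=compute:t4 B=load:t5 [compute-bound]

step 0: L[0]=5 → dur=5, Σ=5 | A=load:t0 B=idle [load-only]
step 1: L[1]=8 C[0]=5 → dur=8, Σ=13 | A=compute:t0 B=load:t1 [load-bound]
step 2: L[2]=3 C[1]=8 → dur=8, Σ=21 | A=load:t2 B=compute:t1 [compute-bound]
step 3: L[3]=6 C[2]=9 → dur=9, Σ=30 | A=compute:t2 B=load:t3 [compute-bound]
step 4: L[4]=3 C[3]=8 → dur=8, Σ=38 | A=load:t4 B=compute:t3 [compute-bound]
step 5: L[5]=4 C[4]=5 → dur=5, Σ=43 | A=compute:t4 B=load:t5 [compute-bound]
step 6: L[6]=5 C[5]=2 → dur=5, Σ=48 | A=load:t6 B=compute:t5 [load-bound]
step 7: C[6]=5 → dur=5, Σ=53 | A=compute:t6 B=idle [compute-only]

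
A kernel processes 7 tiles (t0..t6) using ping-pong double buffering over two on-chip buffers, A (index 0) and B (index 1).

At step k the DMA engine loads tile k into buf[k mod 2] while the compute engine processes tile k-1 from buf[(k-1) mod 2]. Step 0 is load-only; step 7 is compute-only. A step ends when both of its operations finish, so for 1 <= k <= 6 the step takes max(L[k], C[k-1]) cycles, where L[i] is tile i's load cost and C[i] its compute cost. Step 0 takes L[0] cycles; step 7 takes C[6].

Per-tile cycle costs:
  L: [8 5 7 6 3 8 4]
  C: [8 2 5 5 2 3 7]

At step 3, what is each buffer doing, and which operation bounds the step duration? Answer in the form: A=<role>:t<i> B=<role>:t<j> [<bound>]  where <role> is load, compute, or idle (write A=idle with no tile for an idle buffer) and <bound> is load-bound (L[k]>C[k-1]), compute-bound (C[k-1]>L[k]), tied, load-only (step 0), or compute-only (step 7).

step 0: L[0]=8 → dur=8, Σ=8 | A=load:t0 B=idle [load-only]
step 1: L[1]=5 C[0]=8 → dur=8, Σ=16 | A=compute:t0 B=load:t1 [compute-bound]
step 2: L[2]=7 C[1]=2 → dur=7, Σ=23 | A=load:t2 B=compute:t1 [load-bound]
step 3: L[3]=6 C[2]=5 → dur=6, Σ=29 | A=compute:t2 B=load:t3 [load-bound]
step 4: L[4]=3 C[3]=5 → dur=5, Σ=34 | A=load:t4 B=compute:t3 [compute-bound]
step 5: L[5]=8 C[4]=2 → dur=8, Σ=42 | A=compute:t4 B=load:t5 [load-bound]
step 6: L[6]=4 C[5]=3 → dur=4, Σ=46 | A=load:t6 B=compute:t5 [load-bound]
step 7: C[6]=7 → dur=7, Σ=53 | A=compute:t6 B=idle [compute-only]

step 3: A=compute:t2 B=load:t3 [load-bound]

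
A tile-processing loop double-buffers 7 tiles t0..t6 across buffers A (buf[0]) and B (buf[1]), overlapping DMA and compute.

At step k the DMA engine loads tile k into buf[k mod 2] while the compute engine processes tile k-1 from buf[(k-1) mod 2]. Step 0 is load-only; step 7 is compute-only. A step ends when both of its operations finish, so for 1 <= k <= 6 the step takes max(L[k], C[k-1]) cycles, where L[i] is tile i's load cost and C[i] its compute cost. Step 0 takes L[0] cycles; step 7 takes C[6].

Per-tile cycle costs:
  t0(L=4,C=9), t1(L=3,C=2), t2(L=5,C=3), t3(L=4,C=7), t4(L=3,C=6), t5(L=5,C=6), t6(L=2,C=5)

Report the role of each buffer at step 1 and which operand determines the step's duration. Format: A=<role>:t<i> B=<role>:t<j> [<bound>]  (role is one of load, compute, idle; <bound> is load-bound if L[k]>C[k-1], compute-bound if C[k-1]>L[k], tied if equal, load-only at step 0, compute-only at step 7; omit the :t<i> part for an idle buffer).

step 1: A=compute:t0 B=load:t1 [compute-bound]

step 0: L[0]=4 → dur=4, Σ=4 | A=load:t0 B=idle [load-only]
step 1: L[1]=3 C[0]=9 → dur=9, Σ=13 | A=compute:t0 B=load:t1 [compute-bound]
step 2: L[2]=5 C[1]=2 → dur=5, Σ=18 | A=load:t2 B=compute:t1 [load-bound]
step 3: L[3]=4 C[2]=3 → dur=4, Σ=22 | A=compute:t2 B=load:t3 [load-bound]
step 4: L[4]=3 C[3]=7 → dur=7, Σ=29 | A=load:t4 B=compute:t3 [compute-bound]
step 5: L[5]=5 C[4]=6 → dur=6, Σ=35 | A=compute:t4 B=load:t5 [compute-bound]
step 6: L[6]=2 C[5]=6 → dur=6, Σ=41 | A=load:t6 B=compute:t5 [compute-bound]
step 7: C[6]=5 → dur=5, Σ=46 | A=compute:t6 B=idle [compute-only]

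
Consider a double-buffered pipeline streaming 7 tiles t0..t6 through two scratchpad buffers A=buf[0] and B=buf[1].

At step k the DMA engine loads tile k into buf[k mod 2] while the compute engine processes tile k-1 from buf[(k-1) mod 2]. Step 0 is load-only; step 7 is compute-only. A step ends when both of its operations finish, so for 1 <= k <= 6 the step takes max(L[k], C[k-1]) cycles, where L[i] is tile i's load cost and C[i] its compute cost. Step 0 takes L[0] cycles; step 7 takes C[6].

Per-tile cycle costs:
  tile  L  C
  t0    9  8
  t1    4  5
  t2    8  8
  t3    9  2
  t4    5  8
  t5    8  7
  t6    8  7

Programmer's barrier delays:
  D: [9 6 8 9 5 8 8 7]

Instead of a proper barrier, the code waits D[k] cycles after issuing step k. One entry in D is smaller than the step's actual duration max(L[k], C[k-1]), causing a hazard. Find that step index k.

hazard at step 1

k=0 barrier L[0]=9→9c, D[0]=9 ok
k=1 barrier max(L[1]=4,C[0]=8)→8c, D[1]=6 SHORT
k=2 barrier max(L[2]=8,C[1]=5)→8c, D[2]=8 ok
k=3 barrier max(L[3]=9,C[2]=8)→9c, D[3]=9 ok
k=4 barrier max(L[4]=5,C[3]=2)→5c, D[4]=5 ok
k=5 barrier max(L[5]=8,C[4]=8)→8c, D[5]=8 ok
k=6 barrier max(L[6]=8,C[5]=7)→8c, D[6]=8 ok
k=7 barrier C[6]=7→7c, D[7]=7 ok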